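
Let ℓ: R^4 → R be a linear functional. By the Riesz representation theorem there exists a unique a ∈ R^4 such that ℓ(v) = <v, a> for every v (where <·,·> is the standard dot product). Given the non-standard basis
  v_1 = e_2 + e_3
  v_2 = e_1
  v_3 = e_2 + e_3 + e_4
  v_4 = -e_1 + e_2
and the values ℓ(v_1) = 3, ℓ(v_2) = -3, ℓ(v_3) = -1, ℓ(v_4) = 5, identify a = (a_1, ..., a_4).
a = (-3, 2, 1, -4)

Write a = (a_1, ..., a_4) in the standard basis. For each basis vector v_i, ℓ(v_i) = <v_i, a> is a linear equation in the a_j's. Collect the n equations into a matrix system V a = ℓ, where row i of V is v_i (expressed in the standard basis). Since V is invertible (lower-triangular with 1s on the diagonal, up to permutation), solve by back-substitution:
  V =
[[0, 1, 1, 0],
 [1, 0, 0, 0],
 [0, 1, 1, 1],
 [-1, 1, 0, 0]]
  V a = (3, -3, -1, 5)
Solving gives a = (-3, 2, 1, -4).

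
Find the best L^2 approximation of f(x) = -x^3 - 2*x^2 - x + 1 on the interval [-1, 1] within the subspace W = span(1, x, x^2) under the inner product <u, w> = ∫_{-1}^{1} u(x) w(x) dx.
g(x) = -2*x^2 - 8*x/5 + 1

The best approximation g ∈ W is the orthogonal projection of f onto W. Writing g = a_0 + a_1 x + a_2 x^2, the coefficients solve the normal equations G · a = b where
  G_{ij} = <φ_i, φ_j> and b_i = <f, φ_i>, with φ_0 = 1, φ_1 = x, φ_2 = x^2.
G =
  [2, 0, 2/3]
  [0, 2/3, 0]
  [2/3, 0, 2/5],
b = (2/3, -16/15, -2/15).
Solving gives a_0 = 1, a_1 = -8/5, a_2 = -2, so
  g(x) = -2*x^2 - 8*x/5 + 1.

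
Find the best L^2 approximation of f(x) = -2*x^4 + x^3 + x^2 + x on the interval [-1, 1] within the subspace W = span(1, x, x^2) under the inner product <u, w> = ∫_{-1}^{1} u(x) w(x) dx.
g(x) = -5*x^2/7 + 8*x/5 + 6/35

The best approximation g ∈ W is the orthogonal projection of f onto W. Writing g = a_0 + a_1 x + a_2 x^2, the coefficients solve the normal equations G · a = b where
  G_{ij} = <φ_i, φ_j> and b_i = <f, φ_i>, with φ_0 = 1, φ_1 = x, φ_2 = x^2.
G =
  [2, 0, 2/3]
  [0, 2/3, 0]
  [2/3, 0, 2/5],
b = (-2/15, 16/15, -6/35).
Solving gives a_0 = 6/35, a_1 = 8/5, a_2 = -5/7, so
  g(x) = -5*x^2/7 + 8*x/5 + 6/35.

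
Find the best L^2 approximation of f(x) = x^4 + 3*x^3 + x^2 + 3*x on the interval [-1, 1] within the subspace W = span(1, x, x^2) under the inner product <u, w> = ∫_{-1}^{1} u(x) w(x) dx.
g(x) = 13*x^2/7 + 24*x/5 - 3/35

The best approximation g ∈ W is the orthogonal projection of f onto W. Writing g = a_0 + a_1 x + a_2 x^2, the coefficients solve the normal equations G · a = b where
  G_{ij} = <φ_i, φ_j> and b_i = <f, φ_i>, with φ_0 = 1, φ_1 = x, φ_2 = x^2.
G =
  [2, 0, 2/3]
  [0, 2/3, 0]
  [2/3, 0, 2/5],
b = (16/15, 16/5, 24/35).
Solving gives a_0 = -3/35, a_1 = 24/5, a_2 = 13/7, so
  g(x) = 13*x^2/7 + 24*x/5 - 3/35.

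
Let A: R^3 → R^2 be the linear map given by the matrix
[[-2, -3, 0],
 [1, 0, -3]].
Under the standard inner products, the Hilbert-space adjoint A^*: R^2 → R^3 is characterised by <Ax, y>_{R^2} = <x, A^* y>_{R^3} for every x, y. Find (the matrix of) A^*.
A^* = A^T =
[[-2, 1],
 [-3, 0],
 [0, -3]]

For real matrices with standard dot products, the defining identity <Ax, y> = <x, A^* y> gives (Ax)^T y = x^T (A^*) y, i.e. x^T A^T y = x^T (A^*) y. Since this holds for all x, y, we must have A^* = A^T. Therefore
A^* =
[[-2, 1],
 [-3, 0],
 [0, -3]].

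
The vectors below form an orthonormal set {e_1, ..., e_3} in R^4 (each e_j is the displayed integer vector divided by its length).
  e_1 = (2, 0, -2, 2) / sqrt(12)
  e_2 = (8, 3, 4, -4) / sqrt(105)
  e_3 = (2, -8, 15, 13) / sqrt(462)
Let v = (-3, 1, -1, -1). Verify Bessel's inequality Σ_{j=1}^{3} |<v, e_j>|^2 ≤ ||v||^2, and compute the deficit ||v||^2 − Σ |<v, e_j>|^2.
Σ |<v, e_j>|^2 = 606/55; ||v||^2 = 12; deficit = 54/55

Write each e_j = u_j / sqrt(<u_j, u_j>) where u_j is the displayed integer vector. Then <v, e_j> = <v, u_j> / sqrt(<u_j, u_j>), so |<v, e_j>|^2 = <v, u_j>^2 / <u_j, u_j>.
Coefficients: <v, e_1> = -6/sqrt(12), <v, e_2> = -21/sqrt(105), <v, e_3> = -42/sqrt(462).
Square and sum: Σ |<v, e_j>|^2 = 606/55.
Compute ||v||^2 = v·v = 12.
Deficit = 12 − 606/55 = 54/55 ≥ 0, confirming Bessel's inequality. (The deficit equals ||v − Σ <v,e_j> e_j||^2, the squared distance from v to span{e_j}.)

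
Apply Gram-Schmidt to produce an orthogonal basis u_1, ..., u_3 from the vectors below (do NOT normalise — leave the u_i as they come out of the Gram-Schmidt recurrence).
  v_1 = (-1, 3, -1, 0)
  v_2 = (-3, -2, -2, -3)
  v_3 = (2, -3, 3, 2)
Orthogonal basis:
  u_1 = (-1, 3, -1, 0)
  u_2 = (-34/11, -19/11, -23/11, -3)
  u_3 = (-244/285, -1/15, 187/285, 44/95)

Apply the Gram-Schmidt recurrence
  u_1 = v_1
  u_i = v_i − Σ_{j<i} ((v_i · u_j) / (u_j · u_j)) · u_j.

Step by step this gives:
  u_1 = (-1, 3, -1, 0)
  u_2 = (-34/11, -19/11, -23/11, -3)
  u_3 = (-244/285, -1/15, 187/285, 44/95)

Orthogonality check:
  u_2 · u_1 = 0 (should be 0)
  u_3 · u_1 = 0 (should be 0)
  u_3 · u_2 = 0 (should be 0)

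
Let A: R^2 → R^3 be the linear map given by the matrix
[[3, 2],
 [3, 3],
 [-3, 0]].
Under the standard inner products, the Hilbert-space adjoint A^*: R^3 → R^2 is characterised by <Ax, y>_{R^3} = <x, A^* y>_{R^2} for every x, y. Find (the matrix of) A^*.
A^* = A^T =
[[3, 3, -3],
 [2, 3, 0]]

For real matrices with standard dot products, the defining identity <Ax, y> = <x, A^* y> gives (Ax)^T y = x^T (A^*) y, i.e. x^T A^T y = x^T (A^*) y. Since this holds for all x, y, we must have A^* = A^T. Therefore
A^* =
[[3, 3, -3],
 [2, 3, 0]].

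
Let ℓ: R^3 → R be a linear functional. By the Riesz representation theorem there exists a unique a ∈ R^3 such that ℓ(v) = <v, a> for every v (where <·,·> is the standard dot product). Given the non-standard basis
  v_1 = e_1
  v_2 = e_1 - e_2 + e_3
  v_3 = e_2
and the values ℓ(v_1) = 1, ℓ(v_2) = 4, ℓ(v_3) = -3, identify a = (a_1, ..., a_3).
a = (1, -3, 0)

Write a = (a_1, ..., a_3) in the standard basis. For each basis vector v_i, ℓ(v_i) = <v_i, a> is a linear equation in the a_j's. Collect the n equations into a matrix system V a = ℓ, where row i of V is v_i (expressed in the standard basis). Since V is invertible (lower-triangular with 1s on the diagonal, up to permutation), solve by back-substitution:
  V =
[[1, 0, 0],
 [1, -1, 1],
 [0, 1, 0]]
  V a = (1, 4, -3)
Solving gives a = (1, -3, 0).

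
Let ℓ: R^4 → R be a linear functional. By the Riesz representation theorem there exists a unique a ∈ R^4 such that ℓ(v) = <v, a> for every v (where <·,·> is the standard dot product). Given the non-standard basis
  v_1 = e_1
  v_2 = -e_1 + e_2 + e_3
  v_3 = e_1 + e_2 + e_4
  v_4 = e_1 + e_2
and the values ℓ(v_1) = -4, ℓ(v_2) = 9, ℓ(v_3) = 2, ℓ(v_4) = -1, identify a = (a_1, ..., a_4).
a = (-4, 3, 2, 3)

Write a = (a_1, ..., a_4) in the standard basis. For each basis vector v_i, ℓ(v_i) = <v_i, a> is a linear equation in the a_j's. Collect the n equations into a matrix system V a = ℓ, where row i of V is v_i (expressed in the standard basis). Since V is invertible (lower-triangular with 1s on the diagonal, up to permutation), solve by back-substitution:
  V =
[[1, 0, 0, 0],
 [-1, 1, 1, 0],
 [1, 1, 0, 1],
 [1, 1, 0, 0]]
  V a = (-4, 9, 2, -1)
Solving gives a = (-4, 3, 2, 3).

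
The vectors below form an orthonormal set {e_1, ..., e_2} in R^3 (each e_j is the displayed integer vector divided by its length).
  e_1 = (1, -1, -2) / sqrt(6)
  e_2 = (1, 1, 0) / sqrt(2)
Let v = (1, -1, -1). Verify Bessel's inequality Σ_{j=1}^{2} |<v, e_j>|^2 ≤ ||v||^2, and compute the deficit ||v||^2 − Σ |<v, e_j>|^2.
Σ |<v, e_j>|^2 = 8/3; ||v||^2 = 3; deficit = 1/3

Write each e_j = u_j / sqrt(<u_j, u_j>) where u_j is the displayed integer vector. Then <v, e_j> = <v, u_j> / sqrt(<u_j, u_j>), so |<v, e_j>|^2 = <v, u_j>^2 / <u_j, u_j>.
Coefficients: <v, e_1> = 4/sqrt(6), <v, e_2> = 0/sqrt(2).
Square and sum: Σ |<v, e_j>|^2 = 8/3.
Compute ||v||^2 = v·v = 3.
Deficit = 3 − 8/3 = 1/3 ≥ 0, confirming Bessel's inequality. (The deficit equals ||v − Σ <v,e_j> e_j||^2, the squared distance from v to span{e_j}.)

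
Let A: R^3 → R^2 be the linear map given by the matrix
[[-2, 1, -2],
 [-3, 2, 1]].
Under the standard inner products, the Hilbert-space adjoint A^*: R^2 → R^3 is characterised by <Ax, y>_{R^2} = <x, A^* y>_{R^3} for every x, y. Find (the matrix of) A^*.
A^* = A^T =
[[-2, -3],
 [1, 2],
 [-2, 1]]

For real matrices with standard dot products, the defining identity <Ax, y> = <x, A^* y> gives (Ax)^T y = x^T (A^*) y, i.e. x^T A^T y = x^T (A^*) y. Since this holds for all x, y, we must have A^* = A^T. Therefore
A^* =
[[-2, -3],
 [1, 2],
 [-2, 1]].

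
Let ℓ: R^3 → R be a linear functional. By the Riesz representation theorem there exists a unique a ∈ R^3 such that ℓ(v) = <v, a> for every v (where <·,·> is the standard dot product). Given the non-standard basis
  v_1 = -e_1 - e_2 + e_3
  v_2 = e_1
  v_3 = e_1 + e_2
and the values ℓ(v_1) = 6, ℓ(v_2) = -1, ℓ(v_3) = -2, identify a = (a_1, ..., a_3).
a = (-1, -1, 4)

Write a = (a_1, ..., a_3) in the standard basis. For each basis vector v_i, ℓ(v_i) = <v_i, a> is a linear equation in the a_j's. Collect the n equations into a matrix system V a = ℓ, where row i of V is v_i (expressed in the standard basis). Since V is invertible (lower-triangular with 1s on the diagonal, up to permutation), solve by back-substitution:
  V =
[[-1, -1, 1],
 [1, 0, 0],
 [1, 1, 0]]
  V a = (6, -1, -2)
Solving gives a = (-1, -1, 4).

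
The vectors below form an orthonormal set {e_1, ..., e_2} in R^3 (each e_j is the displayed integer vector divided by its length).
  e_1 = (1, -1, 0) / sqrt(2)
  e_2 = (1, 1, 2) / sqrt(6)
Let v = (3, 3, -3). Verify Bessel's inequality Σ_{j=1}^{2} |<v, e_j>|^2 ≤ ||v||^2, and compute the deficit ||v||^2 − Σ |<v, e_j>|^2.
Σ |<v, e_j>|^2 = 0; ||v||^2 = 27; deficit = 27

Write each e_j = u_j / sqrt(<u_j, u_j>) where u_j is the displayed integer vector. Then <v, e_j> = <v, u_j> / sqrt(<u_j, u_j>), so |<v, e_j>|^2 = <v, u_j>^2 / <u_j, u_j>.
Coefficients: <v, e_1> = 0/sqrt(2), <v, e_2> = 0/sqrt(6).
Square and sum: Σ |<v, e_j>|^2 = 0.
Compute ||v||^2 = v·v = 27.
Deficit = 27 − 0 = 27 ≥ 0, confirming Bessel's inequality. (The deficit equals ||v − Σ <v,e_j> e_j||^2, the squared distance from v to span{e_j}.)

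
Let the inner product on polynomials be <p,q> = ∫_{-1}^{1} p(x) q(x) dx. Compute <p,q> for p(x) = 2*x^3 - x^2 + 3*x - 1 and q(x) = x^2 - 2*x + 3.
<p,q> = -44/3

Expand the product: p(x)·q(x) = 2*x^5 - 5*x^4 + 11*x^3 - 10*x^2 + 11*x - 3.
∫_{-1}^{1} of each monomial x^k gives [2/(k+1) if k even, 0 if k odd]. Integrating term-by-term (or equivalently evaluating the antiderivative F(x) = x^6/3 - x^5 + 11*x^4/4 - 10*x^3/3 + 11*x^2/2 - 3*x at the endpoints):
  F(1) − F(−1) = 5/4 − (191/12) = -44/3.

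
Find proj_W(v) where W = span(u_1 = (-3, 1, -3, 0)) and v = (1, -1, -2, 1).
proj_W(v) = (-6/19, 2/19, -6/19, 0)

Set up U = [u_1 | ... | u_1] ∈ R^(4×1). The projector onto W = col(U) is P = U (U^T U)^(-1) U^T.
Compute U^T U =
  [19],
and U^T v = (2).
Solve U^T U · c = U^T v for the coefficients: c = (2/19). The projection is proj_W(v) = U c.
Check: (v - proj_W(v)) · u_1 = 0  (should be 0).
Result: proj_W(v) = (-6/19, 2/19, -6/19, 0).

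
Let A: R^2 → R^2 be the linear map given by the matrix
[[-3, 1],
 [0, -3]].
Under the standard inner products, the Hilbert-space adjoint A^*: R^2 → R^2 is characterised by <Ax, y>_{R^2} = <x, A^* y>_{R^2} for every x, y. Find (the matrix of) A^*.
A^* = A^T =
[[-3, 0],
 [1, -3]]

For real matrices with standard dot products, the defining identity <Ax, y> = <x, A^* y> gives (Ax)^T y = x^T (A^*) y, i.e. x^T A^T y = x^T (A^*) y. Since this holds for all x, y, we must have A^* = A^T. Therefore
A^* =
[[-3, 0],
 [1, -3]].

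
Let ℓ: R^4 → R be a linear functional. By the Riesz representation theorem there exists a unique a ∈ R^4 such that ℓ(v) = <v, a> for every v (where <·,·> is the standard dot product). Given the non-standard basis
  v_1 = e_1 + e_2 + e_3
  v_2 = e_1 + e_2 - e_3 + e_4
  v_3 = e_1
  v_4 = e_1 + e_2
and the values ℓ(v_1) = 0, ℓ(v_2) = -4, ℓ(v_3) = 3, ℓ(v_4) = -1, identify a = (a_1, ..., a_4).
a = (3, -4, 1, -2)

Write a = (a_1, ..., a_4) in the standard basis. For each basis vector v_i, ℓ(v_i) = <v_i, a> is a linear equation in the a_j's. Collect the n equations into a matrix system V a = ℓ, where row i of V is v_i (expressed in the standard basis). Since V is invertible (lower-triangular with 1s on the diagonal, up to permutation), solve by back-substitution:
  V =
[[1, 1, 1, 0],
 [1, 1, -1, 1],
 [1, 0, 0, 0],
 [1, 1, 0, 0]]
  V a = (0, -4, 3, -1)
Solving gives a = (3, -4, 1, -2).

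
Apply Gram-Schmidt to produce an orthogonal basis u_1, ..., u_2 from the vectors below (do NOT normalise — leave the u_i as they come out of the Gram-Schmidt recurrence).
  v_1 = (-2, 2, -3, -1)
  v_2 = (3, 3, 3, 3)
Orthogonal basis:
  u_1 = (-2, 2, -3, -1)
  u_2 = (5/3, 13/3, 1, 7/3)

Apply the Gram-Schmidt recurrence
  u_1 = v_1
  u_i = v_i − Σ_{j<i} ((v_i · u_j) / (u_j · u_j)) · u_j.

Step by step this gives:
  u_1 = (-2, 2, -3, -1)
  u_2 = (5/3, 13/3, 1, 7/3)

Orthogonality check:
  u_2 · u_1 = 0 (should be 0)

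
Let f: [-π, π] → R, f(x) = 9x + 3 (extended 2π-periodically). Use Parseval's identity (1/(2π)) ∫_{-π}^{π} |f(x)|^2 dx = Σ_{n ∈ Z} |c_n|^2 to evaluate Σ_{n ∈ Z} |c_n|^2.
Σ |c_n|^2 = 27π^2 + 9

Expand and integrate term by term over [-π, π]:
  ∫ (9x)^2 dx = 81·(2π^3/3); ∫ 2·9·(3)·x dx = 0 (odd integrand); ∫ 3^2 dx = 9·2π.
So (1/(2π)) ∫_{-π}^{π} (9x + 3)^2 dx = 81π^2/3 + 9 = 27π^2 + 9.
Parseval ⇒ Σ |c_n|^2 = 27π^2 + 9.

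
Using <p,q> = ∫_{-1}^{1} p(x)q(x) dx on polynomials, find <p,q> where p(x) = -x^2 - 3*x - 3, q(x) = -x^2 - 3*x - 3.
<p,q> = 142/5

Expand the product: p(x)·q(x) = x^4 + 6*x^3 + 15*x^2 + 18*x + 9.
∫_{-1}^{1} of each monomial x^k gives [2/(k+1) if k even, 0 if k odd]. Integrating term-by-term (or equivalently evaluating the antiderivative F(x) = x^5/5 + 3*x^4/2 + 5*x^3 + 9*x^2 + 9*x at the endpoints):
  F(1) − F(−1) = 247/10 − (-37/10) = 142/5.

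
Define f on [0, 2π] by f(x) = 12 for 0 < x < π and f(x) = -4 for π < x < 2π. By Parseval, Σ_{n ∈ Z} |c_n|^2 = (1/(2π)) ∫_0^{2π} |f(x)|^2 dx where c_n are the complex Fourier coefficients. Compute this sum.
Σ |c_n|^2 = 80

Parseval equates the L^2 energy of f (normalised by 1/(2π)) with the ℓ^2 sum of its Fourier coefficients: (1/(2π)) ∫_0^{2π} |f|^2 = Σ |c_n|^2.
Compute the left side: (1/(2π)) [∫_0^π 12^2 dx + ∫_π^{2π} (-4)^2 dx] = (1/(2π)) · (144π + 16π) = (144 + 16)/2 = 80.
So Σ_{n ∈ Z} |c_n|^2 = 80.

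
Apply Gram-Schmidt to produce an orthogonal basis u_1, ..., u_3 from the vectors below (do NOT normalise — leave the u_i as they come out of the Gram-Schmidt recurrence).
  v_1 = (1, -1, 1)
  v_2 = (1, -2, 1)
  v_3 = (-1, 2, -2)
Orthogonal basis:
  u_1 = (1, -1, 1)
  u_2 = (-1/3, -2/3, -1/3)
  u_3 = (1/2, 0, -1/2)

Apply the Gram-Schmidt recurrence
  u_1 = v_1
  u_i = v_i − Σ_{j<i} ((v_i · u_j) / (u_j · u_j)) · u_j.

Step by step this gives:
  u_1 = (1, -1, 1)
  u_2 = (-1/3, -2/3, -1/3)
  u_3 = (1/2, 0, -1/2)

Orthogonality check:
  u_2 · u_1 = 0 (should be 0)
  u_3 · u_1 = 0 (should be 0)
  u_3 · u_2 = 0 (should be 0)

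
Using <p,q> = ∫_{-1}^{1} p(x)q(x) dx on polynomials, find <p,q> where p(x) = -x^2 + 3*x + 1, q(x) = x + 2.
<p,q> = 14/3

Expand the product: p(x)·q(x) = -x^3 + x^2 + 7*x + 2.
∫_{-1}^{1} of each monomial x^k gives [2/(k+1) if k even, 0 if k odd]. Integrating term-by-term (or equivalently evaluating the antiderivative F(x) = -x^4/4 + x^3/3 + 7*x^2/2 + 2*x at the endpoints):
  F(1) − F(−1) = 67/12 − (11/12) = 14/3.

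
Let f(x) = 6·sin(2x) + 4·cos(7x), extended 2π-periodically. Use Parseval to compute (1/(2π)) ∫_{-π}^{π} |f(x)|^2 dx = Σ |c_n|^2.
Σ |c_n|^2 = 26

Expand |f|^2 and use orthogonality of {sin(nx), cos(mx)} on [-π, π]:
  ∫_{-π}^{π} sin(nx)^2 dx = π, ∫ cos(mx)^2 dx = π, and cross terms integrate to 0.
So ∫_{-π}^{π} f(x)^2 dx = 6^2 · π + 4^2 · π = (36 + 16)π.
Divide by 2π: (36 + 16)/2 = 26.
By Parseval, this equals Σ |c_n|^2.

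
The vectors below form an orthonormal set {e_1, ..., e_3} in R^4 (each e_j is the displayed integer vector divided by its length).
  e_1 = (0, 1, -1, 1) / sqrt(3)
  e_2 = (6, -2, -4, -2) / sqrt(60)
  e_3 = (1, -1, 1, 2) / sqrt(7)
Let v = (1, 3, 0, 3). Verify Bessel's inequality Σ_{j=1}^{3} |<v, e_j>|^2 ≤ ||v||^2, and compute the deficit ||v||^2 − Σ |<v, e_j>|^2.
Σ |<v, e_j>|^2 = 521/35; ||v||^2 = 19; deficit = 144/35

Write each e_j = u_j / sqrt(<u_j, u_j>) where u_j is the displayed integer vector. Then <v, e_j> = <v, u_j> / sqrt(<u_j, u_j>), so |<v, e_j>|^2 = <v, u_j>^2 / <u_j, u_j>.
Coefficients: <v, e_1> = 6/sqrt(3), <v, e_2> = -6/sqrt(60), <v, e_3> = 4/sqrt(7).
Square and sum: Σ |<v, e_j>|^2 = 521/35.
Compute ||v||^2 = v·v = 19.
Deficit = 19 − 521/35 = 144/35 ≥ 0, confirming Bessel's inequality. (The deficit equals ||v − Σ <v,e_j> e_j||^2, the squared distance from v to span{e_j}.)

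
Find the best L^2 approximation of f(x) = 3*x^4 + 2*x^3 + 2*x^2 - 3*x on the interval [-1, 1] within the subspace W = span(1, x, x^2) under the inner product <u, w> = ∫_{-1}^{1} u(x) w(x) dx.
g(x) = 32*x^2/7 - 9*x/5 - 9/35

The best approximation g ∈ W is the orthogonal projection of f onto W. Writing g = a_0 + a_1 x + a_2 x^2, the coefficients solve the normal equations G · a = b where
  G_{ij} = <φ_i, φ_j> and b_i = <f, φ_i>, with φ_0 = 1, φ_1 = x, φ_2 = x^2.
G =
  [2, 0, 2/3]
  [0, 2/3, 0]
  [2/3, 0, 2/5],
b = (38/15, -6/5, 58/35).
Solving gives a_0 = -9/35, a_1 = -9/5, a_2 = 32/7, so
  g(x) = 32*x^2/7 - 9*x/5 - 9/35.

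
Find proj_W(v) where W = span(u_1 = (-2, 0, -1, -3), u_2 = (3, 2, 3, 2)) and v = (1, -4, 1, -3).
proj_W(v) = (-138/139, -44/139, -102/139, -152/139)

Set up U = [u_1 | ... | u_2] ∈ R^(4×2). The projector onto W = col(U) is P = U (U^T U)^(-1) U^T.
Compute U^T U =
  [14, -15]
  [-15, 26],
and U^T v = (6, -8).
Solve U^T U · c = U^T v for the coefficients: c = (36/139, -22/139). The projection is proj_W(v) = U c.
Check: (v - proj_W(v)) · u_1 = 0  (should be 0).
Check: (v - proj_W(v)) · u_2 = 0  (should be 0).
Result: proj_W(v) = (-138/139, -44/139, -102/139, -152/139).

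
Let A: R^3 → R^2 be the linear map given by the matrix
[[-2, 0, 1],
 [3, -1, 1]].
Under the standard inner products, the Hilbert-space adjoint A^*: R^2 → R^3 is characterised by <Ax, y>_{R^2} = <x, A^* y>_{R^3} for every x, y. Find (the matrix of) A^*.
A^* = A^T =
[[-2, 3],
 [0, -1],
 [1, 1]]

For real matrices with standard dot products, the defining identity <Ax, y> = <x, A^* y> gives (Ax)^T y = x^T (A^*) y, i.e. x^T A^T y = x^T (A^*) y. Since this holds for all x, y, we must have A^* = A^T. Therefore
A^* =
[[-2, 3],
 [0, -1],
 [1, 1]].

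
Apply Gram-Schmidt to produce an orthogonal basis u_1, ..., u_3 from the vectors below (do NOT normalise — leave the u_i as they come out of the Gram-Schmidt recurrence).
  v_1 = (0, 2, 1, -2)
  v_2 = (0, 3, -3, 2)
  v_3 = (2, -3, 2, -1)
Orthogonal basis:
  u_1 = (0, 2, 1, -2)
  u_2 = (0, 29/9, -26/9, 16/9)
  u_3 = (2, -4/197, -10/197, -9/197)

Apply the Gram-Schmidt recurrence
  u_1 = v_1
  u_i = v_i − Σ_{j<i} ((v_i · u_j) / (u_j · u_j)) · u_j.

Step by step this gives:
  u_1 = (0, 2, 1, -2)
  u_2 = (0, 29/9, -26/9, 16/9)
  u_3 = (2, -4/197, -10/197, -9/197)

Orthogonality check:
  u_2 · u_1 = 0 (should be 0)
  u_3 · u_1 = 0 (should be 0)
  u_3 · u_2 = 0 (should be 0)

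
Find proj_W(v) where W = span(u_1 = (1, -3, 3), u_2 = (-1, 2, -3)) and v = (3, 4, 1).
proj_W(v) = (3/5, 4, 9/5)

Set up U = [u_1 | ... | u_2] ∈ R^(3×2). The projector onto W = col(U) is P = U (U^T U)^(-1) U^T.
Compute U^T U =
  [19, -16]
  [-16, 14],
and U^T v = (-6, 2).
Solve U^T U · c = U^T v for the coefficients: c = (-26/5, -29/5). The projection is proj_W(v) = U c.
Check: (v - proj_W(v)) · u_1 = 0  (should be 0).
Check: (v - proj_W(v)) · u_2 = 0  (should be 0).
Result: proj_W(v) = (3/5, 4, 9/5).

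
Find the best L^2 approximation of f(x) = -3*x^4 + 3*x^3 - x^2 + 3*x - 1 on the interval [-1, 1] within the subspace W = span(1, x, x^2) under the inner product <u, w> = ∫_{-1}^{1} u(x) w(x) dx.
g(x) = -25*x^2/7 + 24*x/5 - 26/35

The best approximation g ∈ W is the orthogonal projection of f onto W. Writing g = a_0 + a_1 x + a_2 x^2, the coefficients solve the normal equations G · a = b where
  G_{ij} = <φ_i, φ_j> and b_i = <f, φ_i>, with φ_0 = 1, φ_1 = x, φ_2 = x^2.
G =
  [2, 0, 2/3]
  [0, 2/3, 0]
  [2/3, 0, 2/5],
b = (-58/15, 16/5, -202/105).
Solving gives a_0 = -26/35, a_1 = 24/5, a_2 = -25/7, so
  g(x) = -25*x^2/7 + 24*x/5 - 26/35.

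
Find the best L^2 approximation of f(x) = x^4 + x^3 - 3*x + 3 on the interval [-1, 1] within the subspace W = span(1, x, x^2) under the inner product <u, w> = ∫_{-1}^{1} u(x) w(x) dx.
g(x) = 6*x^2/7 - 12*x/5 + 102/35

The best approximation g ∈ W is the orthogonal projection of f onto W. Writing g = a_0 + a_1 x + a_2 x^2, the coefficients solve the normal equations G · a = b where
  G_{ij} = <φ_i, φ_j> and b_i = <f, φ_i>, with φ_0 = 1, φ_1 = x, φ_2 = x^2.
G =
  [2, 0, 2/3]
  [0, 2/3, 0]
  [2/3, 0, 2/5],
b = (32/5, -8/5, 16/7).
Solving gives a_0 = 102/35, a_1 = -12/5, a_2 = 6/7, so
  g(x) = 6*x^2/7 - 12*x/5 + 102/35.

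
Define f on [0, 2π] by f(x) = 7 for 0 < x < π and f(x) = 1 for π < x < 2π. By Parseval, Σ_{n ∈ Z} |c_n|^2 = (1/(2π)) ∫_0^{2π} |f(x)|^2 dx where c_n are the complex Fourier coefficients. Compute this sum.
Σ |c_n|^2 = 25

Parseval equates the L^2 energy of f (normalised by 1/(2π)) with the ℓ^2 sum of its Fourier coefficients: (1/(2π)) ∫_0^{2π} |f|^2 = Σ |c_n|^2.
Compute the left side: (1/(2π)) [∫_0^π 7^2 dx + ∫_π^{2π} 1^2 dx] = (1/(2π)) · (49π + 1π) = (49 + 1)/2 = 25.
So Σ_{n ∈ Z} |c_n|^2 = 25.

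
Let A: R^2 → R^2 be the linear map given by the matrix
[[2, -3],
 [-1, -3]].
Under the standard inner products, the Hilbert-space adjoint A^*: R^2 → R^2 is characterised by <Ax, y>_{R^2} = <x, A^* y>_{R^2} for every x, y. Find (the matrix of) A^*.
A^* = A^T =
[[2, -1],
 [-3, -3]]

For real matrices with standard dot products, the defining identity <Ax, y> = <x, A^* y> gives (Ax)^T y = x^T (A^*) y, i.e. x^T A^T y = x^T (A^*) y. Since this holds for all x, y, we must have A^* = A^T. Therefore
A^* =
[[2, -1],
 [-3, -3]].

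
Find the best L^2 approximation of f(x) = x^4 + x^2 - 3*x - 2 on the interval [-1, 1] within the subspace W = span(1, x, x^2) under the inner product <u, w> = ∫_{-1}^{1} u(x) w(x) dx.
g(x) = 13*x^2/7 - 3*x - 73/35

The best approximation g ∈ W is the orthogonal projection of f onto W. Writing g = a_0 + a_1 x + a_2 x^2, the coefficients solve the normal equations G · a = b where
  G_{ij} = <φ_i, φ_j> and b_i = <f, φ_i>, with φ_0 = 1, φ_1 = x, φ_2 = x^2.
G =
  [2, 0, 2/3]
  [0, 2/3, 0]
  [2/3, 0, 2/5],
b = (-44/15, -2, -68/105).
Solving gives a_0 = -73/35, a_1 = -3, a_2 = 13/7, so
  g(x) = 13*x^2/7 - 3*x - 73/35.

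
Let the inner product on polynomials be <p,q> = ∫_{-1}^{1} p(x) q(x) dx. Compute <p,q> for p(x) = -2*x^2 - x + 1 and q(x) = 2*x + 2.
<p,q> = 0

Expand the product: p(x)·q(x) = -4*x^3 - 6*x^2 + 2.
∫_{-1}^{1} of each monomial x^k gives [2/(k+1) if k even, 0 if k odd]. Integrating term-by-term (or equivalently evaluating the antiderivative F(x) = -x^4 - 2*x^3 + 2*x at the endpoints):
  F(1) − F(−1) = -1 − (-1) = 0.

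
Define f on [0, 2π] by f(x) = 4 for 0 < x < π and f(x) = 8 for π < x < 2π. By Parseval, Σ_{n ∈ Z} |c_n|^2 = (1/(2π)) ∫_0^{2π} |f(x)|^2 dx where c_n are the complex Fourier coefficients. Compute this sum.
Σ |c_n|^2 = 40

Parseval equates the L^2 energy of f (normalised by 1/(2π)) with the ℓ^2 sum of its Fourier coefficients: (1/(2π)) ∫_0^{2π} |f|^2 = Σ |c_n|^2.
Compute the left side: (1/(2π)) [∫_0^π 4^2 dx + ∫_π^{2π} 8^2 dx] = (1/(2π)) · (16π + 64π) = (16 + 64)/2 = 40.
So Σ_{n ∈ Z} |c_n|^2 = 40.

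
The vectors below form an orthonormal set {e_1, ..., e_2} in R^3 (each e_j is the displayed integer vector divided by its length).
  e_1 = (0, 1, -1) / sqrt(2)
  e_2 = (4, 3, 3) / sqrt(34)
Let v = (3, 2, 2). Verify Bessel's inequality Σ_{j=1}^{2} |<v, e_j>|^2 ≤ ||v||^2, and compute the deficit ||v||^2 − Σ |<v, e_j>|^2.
Σ |<v, e_j>|^2 = 288/17; ||v||^2 = 17; deficit = 1/17

Write each e_j = u_j / sqrt(<u_j, u_j>) where u_j is the displayed integer vector. Then <v, e_j> = <v, u_j> / sqrt(<u_j, u_j>), so |<v, e_j>|^2 = <v, u_j>^2 / <u_j, u_j>.
Coefficients: <v, e_1> = 0/sqrt(2), <v, e_2> = 24/sqrt(34).
Square and sum: Σ |<v, e_j>|^2 = 288/17.
Compute ||v||^2 = v·v = 17.
Deficit = 17 − 288/17 = 1/17 ≥ 0, confirming Bessel's inequality. (The deficit equals ||v − Σ <v,e_j> e_j||^2, the squared distance from v to span{e_j}.)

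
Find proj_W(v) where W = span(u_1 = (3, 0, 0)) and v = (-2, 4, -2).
proj_W(v) = (-2, 0, 0)

Set up U = [u_1 | ... | u_1] ∈ R^(3×1). The projector onto W = col(U) is P = U (U^T U)^(-1) U^T.
Compute U^T U =
  [9],
and U^T v = (-6).
Solve U^T U · c = U^T v for the coefficients: c = (-2/3). The projection is proj_W(v) = U c.
Check: (v - proj_W(v)) · u_1 = 0  (should be 0).
Result: proj_W(v) = (-2, 0, 0).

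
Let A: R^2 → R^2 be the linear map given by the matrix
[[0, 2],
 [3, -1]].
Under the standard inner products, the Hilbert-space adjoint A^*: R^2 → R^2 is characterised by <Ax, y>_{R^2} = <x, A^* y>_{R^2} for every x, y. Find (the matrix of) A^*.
A^* = A^T =
[[0, 3],
 [2, -1]]

For real matrices with standard dot products, the defining identity <Ax, y> = <x, A^* y> gives (Ax)^T y = x^T (A^*) y, i.e. x^T A^T y = x^T (A^*) y. Since this holds for all x, y, we must have A^* = A^T. Therefore
A^* =
[[0, 3],
 [2, -1]].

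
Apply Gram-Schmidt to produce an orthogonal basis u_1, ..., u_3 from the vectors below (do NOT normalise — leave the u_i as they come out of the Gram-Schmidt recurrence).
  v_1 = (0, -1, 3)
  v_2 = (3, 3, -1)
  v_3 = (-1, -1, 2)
Orthogonal basis:
  u_1 = (0, -1, 3)
  u_2 = (3, 12/5, 4/5)
  u_3 = (-20/77, 45/154, 15/154)

Apply the Gram-Schmidt recurrence
  u_1 = v_1
  u_i = v_i − Σ_{j<i} ((v_i · u_j) / (u_j · u_j)) · u_j.

Step by step this gives:
  u_1 = (0, -1, 3)
  u_2 = (3, 12/5, 4/5)
  u_3 = (-20/77, 45/154, 15/154)

Orthogonality check:
  u_2 · u_1 = 0 (should be 0)
  u_3 · u_1 = 0 (should be 0)
  u_3 · u_2 = 0 (should be 0)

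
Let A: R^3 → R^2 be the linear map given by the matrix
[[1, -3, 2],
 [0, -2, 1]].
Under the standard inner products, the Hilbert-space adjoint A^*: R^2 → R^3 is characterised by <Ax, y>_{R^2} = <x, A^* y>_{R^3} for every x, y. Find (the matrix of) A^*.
A^* = A^T =
[[1, 0],
 [-3, -2],
 [2, 1]]

For real matrices with standard dot products, the defining identity <Ax, y> = <x, A^* y> gives (Ax)^T y = x^T (A^*) y, i.e. x^T A^T y = x^T (A^*) y. Since this holds for all x, y, we must have A^* = A^T. Therefore
A^* =
[[1, 0],
 [-3, -2],
 [2, 1]].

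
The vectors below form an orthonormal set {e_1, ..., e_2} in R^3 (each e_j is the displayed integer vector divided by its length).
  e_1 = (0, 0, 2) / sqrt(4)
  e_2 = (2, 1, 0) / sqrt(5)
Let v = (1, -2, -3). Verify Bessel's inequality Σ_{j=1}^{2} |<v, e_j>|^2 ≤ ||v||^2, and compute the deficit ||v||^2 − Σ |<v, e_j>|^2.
Σ |<v, e_j>|^2 = 9; ||v||^2 = 14; deficit = 5

Write each e_j = u_j / sqrt(<u_j, u_j>) where u_j is the displayed integer vector. Then <v, e_j> = <v, u_j> / sqrt(<u_j, u_j>), so |<v, e_j>|^2 = <v, u_j>^2 / <u_j, u_j>.
Coefficients: <v, e_1> = -6/sqrt(4), <v, e_2> = 0/sqrt(5).
Square and sum: Σ |<v, e_j>|^2 = 9.
Compute ||v||^2 = v·v = 14.
Deficit = 14 − 9 = 5 ≥ 0, confirming Bessel's inequality. (The deficit equals ||v − Σ <v,e_j> e_j||^2, the squared distance from v to span{e_j}.)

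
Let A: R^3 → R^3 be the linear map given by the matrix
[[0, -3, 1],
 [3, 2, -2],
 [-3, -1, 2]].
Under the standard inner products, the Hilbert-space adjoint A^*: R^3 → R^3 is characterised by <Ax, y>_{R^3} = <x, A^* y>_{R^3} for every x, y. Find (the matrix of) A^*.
A^* = A^T =
[[0, 3, -3],
 [-3, 2, -1],
 [1, -2, 2]]

For real matrices with standard dot products, the defining identity <Ax, y> = <x, A^* y> gives (Ax)^T y = x^T (A^*) y, i.e. x^T A^T y = x^T (A^*) y. Since this holds for all x, y, we must have A^* = A^T. Therefore
A^* =
[[0, 3, -3],
 [-3, 2, -1],
 [1, -2, 2]].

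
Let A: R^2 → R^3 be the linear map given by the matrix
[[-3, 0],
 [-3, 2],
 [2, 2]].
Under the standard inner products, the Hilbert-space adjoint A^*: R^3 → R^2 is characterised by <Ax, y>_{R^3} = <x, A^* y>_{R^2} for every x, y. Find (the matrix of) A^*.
A^* = A^T =
[[-3, -3, 2],
 [0, 2, 2]]

For real matrices with standard dot products, the defining identity <Ax, y> = <x, A^* y> gives (Ax)^T y = x^T (A^*) y, i.e. x^T A^T y = x^T (A^*) y. Since this holds for all x, y, we must have A^* = A^T. Therefore
A^* =
[[-3, -3, 2],
 [0, 2, 2]].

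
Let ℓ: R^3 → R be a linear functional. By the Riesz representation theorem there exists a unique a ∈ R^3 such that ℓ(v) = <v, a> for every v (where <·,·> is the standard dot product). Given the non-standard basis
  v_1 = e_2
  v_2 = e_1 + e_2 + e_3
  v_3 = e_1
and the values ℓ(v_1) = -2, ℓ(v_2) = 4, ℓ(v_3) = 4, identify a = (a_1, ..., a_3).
a = (4, -2, 2)

Write a = (a_1, ..., a_3) in the standard basis. For each basis vector v_i, ℓ(v_i) = <v_i, a> is a linear equation in the a_j's. Collect the n equations into a matrix system V a = ℓ, where row i of V is v_i (expressed in the standard basis). Since V is invertible (lower-triangular with 1s on the diagonal, up to permutation), solve by back-substitution:
  V =
[[0, 1, 0],
 [1, 1, 1],
 [1, 0, 0]]
  V a = (-2, 4, 4)
Solving gives a = (4, -2, 2).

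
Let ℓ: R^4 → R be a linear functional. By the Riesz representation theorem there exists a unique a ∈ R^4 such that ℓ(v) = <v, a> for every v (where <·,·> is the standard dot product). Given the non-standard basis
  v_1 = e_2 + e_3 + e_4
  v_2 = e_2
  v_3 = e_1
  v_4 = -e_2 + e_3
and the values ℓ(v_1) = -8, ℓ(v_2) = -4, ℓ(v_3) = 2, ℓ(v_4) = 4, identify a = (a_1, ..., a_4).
a = (2, -4, 0, -4)

Write a = (a_1, ..., a_4) in the standard basis. For each basis vector v_i, ℓ(v_i) = <v_i, a> is a linear equation in the a_j's. Collect the n equations into a matrix system V a = ℓ, where row i of V is v_i (expressed in the standard basis). Since V is invertible (lower-triangular with 1s on the diagonal, up to permutation), solve by back-substitution:
  V =
[[0, 1, 1, 1],
 [0, 1, 0, 0],
 [1, 0, 0, 0],
 [0, -1, 1, 0]]
  V a = (-8, -4, 2, 4)
Solving gives a = (2, -4, 0, -4).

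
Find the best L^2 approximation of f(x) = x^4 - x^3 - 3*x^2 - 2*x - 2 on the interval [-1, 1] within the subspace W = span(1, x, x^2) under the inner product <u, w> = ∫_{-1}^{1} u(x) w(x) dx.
g(x) = -15*x^2/7 - 13*x/5 - 73/35

The best approximation g ∈ W is the orthogonal projection of f onto W. Writing g = a_0 + a_1 x + a_2 x^2, the coefficients solve the normal equations G · a = b where
  G_{ij} = <φ_i, φ_j> and b_i = <f, φ_i>, with φ_0 = 1, φ_1 = x, φ_2 = x^2.
G =
  [2, 0, 2/3]
  [0, 2/3, 0]
  [2/3, 0, 2/5],
b = (-28/5, -26/15, -236/105).
Solving gives a_0 = -73/35, a_1 = -13/5, a_2 = -15/7, so
  g(x) = -15*x^2/7 - 13*x/5 - 73/35.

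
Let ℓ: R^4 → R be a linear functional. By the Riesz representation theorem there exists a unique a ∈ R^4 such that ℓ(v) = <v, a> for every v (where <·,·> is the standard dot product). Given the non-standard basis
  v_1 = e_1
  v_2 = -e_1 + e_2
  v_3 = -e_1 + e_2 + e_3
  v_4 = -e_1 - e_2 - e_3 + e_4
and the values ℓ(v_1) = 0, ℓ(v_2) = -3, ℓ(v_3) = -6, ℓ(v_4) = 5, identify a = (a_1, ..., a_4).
a = (0, -3, -3, -1)

Write a = (a_1, ..., a_4) in the standard basis. For each basis vector v_i, ℓ(v_i) = <v_i, a> is a linear equation in the a_j's. Collect the n equations into a matrix system V a = ℓ, where row i of V is v_i (expressed in the standard basis). Since V is invertible (lower-triangular with 1s on the diagonal, up to permutation), solve by back-substitution:
  V =
[[1, 0, 0, 0],
 [-1, 1, 0, 0],
 [-1, 1, 1, 0],
 [-1, -1, -1, 1]]
  V a = (0, -3, -6, 5)
Solving gives a = (0, -3, -3, -1).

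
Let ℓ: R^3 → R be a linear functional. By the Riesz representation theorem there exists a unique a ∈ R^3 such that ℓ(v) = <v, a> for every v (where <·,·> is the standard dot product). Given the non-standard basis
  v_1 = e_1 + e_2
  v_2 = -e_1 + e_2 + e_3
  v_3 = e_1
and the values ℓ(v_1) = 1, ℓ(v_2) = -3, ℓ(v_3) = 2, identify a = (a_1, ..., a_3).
a = (2, -1, 0)

Write a = (a_1, ..., a_3) in the standard basis. For each basis vector v_i, ℓ(v_i) = <v_i, a> is a linear equation in the a_j's. Collect the n equations into a matrix system V a = ℓ, where row i of V is v_i (expressed in the standard basis). Since V is invertible (lower-triangular with 1s on the diagonal, up to permutation), solve by back-substitution:
  V =
[[1, 1, 0],
 [-1, 1, 1],
 [1, 0, 0]]
  V a = (1, -3, 2)
Solving gives a = (2, -1, 0).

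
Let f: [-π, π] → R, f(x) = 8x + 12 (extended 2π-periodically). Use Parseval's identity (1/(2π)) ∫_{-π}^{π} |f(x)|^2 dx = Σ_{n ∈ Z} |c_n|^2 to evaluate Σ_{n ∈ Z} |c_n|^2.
Σ |c_n|^2 = 64π^2/3 + 144

Expand and integrate term by term over [-π, π]:
  ∫ (8x)^2 dx = 64·(2π^3/3); ∫ 2·8·(12)·x dx = 0 (odd integrand); ∫ 12^2 dx = 144·2π.
So (1/(2π)) ∫_{-π}^{π} (8x + 12)^2 dx = 64π^2/3 + 144 = 64π^2/3 + 144.
Parseval ⇒ Σ |c_n|^2 = 64π^2/3 + 144.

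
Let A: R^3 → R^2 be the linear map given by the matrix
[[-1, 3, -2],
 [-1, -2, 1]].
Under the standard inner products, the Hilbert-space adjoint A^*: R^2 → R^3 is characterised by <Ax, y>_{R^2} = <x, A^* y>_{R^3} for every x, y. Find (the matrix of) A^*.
A^* = A^T =
[[-1, -1],
 [3, -2],
 [-2, 1]]

For real matrices with standard dot products, the defining identity <Ax, y> = <x, A^* y> gives (Ax)^T y = x^T (A^*) y, i.e. x^T A^T y = x^T (A^*) y. Since this holds for all x, y, we must have A^* = A^T. Therefore
A^* =
[[-1, -1],
 [3, -2],
 [-2, 1]].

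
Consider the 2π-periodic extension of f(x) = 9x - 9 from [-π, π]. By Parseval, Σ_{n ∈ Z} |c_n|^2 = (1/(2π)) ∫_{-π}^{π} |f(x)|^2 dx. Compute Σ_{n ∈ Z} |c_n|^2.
Σ |c_n|^2 = 27π^2 + 81

Expand and integrate term by term over [-π, π]:
  ∫ (9x)^2 dx = 81·(2π^3/3); ∫ 2·9·(-9)·x dx = 0 (odd integrand); ∫ (-9)^2 dx = 81·2π.
So (1/(2π)) ∫_{-π}^{π} (9x - 9)^2 dx = 81π^2/3 + 81 = 27π^2 + 81.
Parseval ⇒ Σ |c_n|^2 = 27π^2 + 81.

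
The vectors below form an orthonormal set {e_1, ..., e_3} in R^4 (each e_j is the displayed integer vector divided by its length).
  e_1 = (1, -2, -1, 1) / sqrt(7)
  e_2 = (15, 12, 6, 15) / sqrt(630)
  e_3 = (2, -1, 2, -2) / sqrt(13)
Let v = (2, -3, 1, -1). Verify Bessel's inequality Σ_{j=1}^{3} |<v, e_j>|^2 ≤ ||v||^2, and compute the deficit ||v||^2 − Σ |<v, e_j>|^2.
Σ |<v, e_j>|^2 = 385/26; ||v||^2 = 15; deficit = 5/26

Write each e_j = u_j / sqrt(<u_j, u_j>) where u_j is the displayed integer vector. Then <v, e_j> = <v, u_j> / sqrt(<u_j, u_j>), so |<v, e_j>|^2 = <v, u_j>^2 / <u_j, u_j>.
Coefficients: <v, e_1> = 6/sqrt(7), <v, e_2> = -15/sqrt(630), <v, e_3> = 11/sqrt(13).
Square and sum: Σ |<v, e_j>|^2 = 385/26.
Compute ||v||^2 = v·v = 15.
Deficit = 15 − 385/26 = 5/26 ≥ 0, confirming Bessel's inequality. (The deficit equals ||v − Σ <v,e_j> e_j||^2, the squared distance from v to span{e_j}.)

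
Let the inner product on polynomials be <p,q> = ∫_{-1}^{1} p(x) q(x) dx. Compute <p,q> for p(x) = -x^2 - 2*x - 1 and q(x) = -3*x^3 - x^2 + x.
<p,q> = 32/15

Expand the product: p(x)·q(x) = 3*x^5 + 7*x^4 + 4*x^3 - x^2 - x.
∫_{-1}^{1} of each monomial x^k gives [2/(k+1) if k even, 0 if k odd]. Integrating term-by-term (or equivalently evaluating the antiderivative F(x) = x^6/2 + 7*x^5/5 + x^4 - x^3/3 - x^2/2 at the endpoints):
  F(1) − F(−1) = 31/15 − (-1/15) = 32/15.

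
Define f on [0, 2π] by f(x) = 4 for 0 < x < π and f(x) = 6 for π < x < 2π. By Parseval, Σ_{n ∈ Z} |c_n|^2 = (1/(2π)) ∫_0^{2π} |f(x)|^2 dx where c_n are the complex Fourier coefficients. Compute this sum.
Σ |c_n|^2 = 26

Parseval equates the L^2 energy of f (normalised by 1/(2π)) with the ℓ^2 sum of its Fourier coefficients: (1/(2π)) ∫_0^{2π} |f|^2 = Σ |c_n|^2.
Compute the left side: (1/(2π)) [∫_0^π 4^2 dx + ∫_π^{2π} 6^2 dx] = (1/(2π)) · (16π + 36π) = (16 + 36)/2 = 26.
So Σ_{n ∈ Z} |c_n|^2 = 26.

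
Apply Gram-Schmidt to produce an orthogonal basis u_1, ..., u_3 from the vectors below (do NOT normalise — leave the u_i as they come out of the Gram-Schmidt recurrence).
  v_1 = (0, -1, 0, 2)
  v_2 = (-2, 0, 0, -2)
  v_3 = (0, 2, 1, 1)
Orthogonal basis:
  u_1 = (0, -1, 0, 2)
  u_2 = (-2, -4/5, 0, -2/5)
  u_3 = (-5/6, 5/3, 1, 5/6)

Apply the Gram-Schmidt recurrence
  u_1 = v_1
  u_i = v_i − Σ_{j<i} ((v_i · u_j) / (u_j · u_j)) · u_j.

Step by step this gives:
  u_1 = (0, -1, 0, 2)
  u_2 = (-2, -4/5, 0, -2/5)
  u_3 = (-5/6, 5/3, 1, 5/6)

Orthogonality check:
  u_2 · u_1 = 0 (should be 0)
  u_3 · u_1 = 0 (should be 0)
  u_3 · u_2 = 0 (should be 0)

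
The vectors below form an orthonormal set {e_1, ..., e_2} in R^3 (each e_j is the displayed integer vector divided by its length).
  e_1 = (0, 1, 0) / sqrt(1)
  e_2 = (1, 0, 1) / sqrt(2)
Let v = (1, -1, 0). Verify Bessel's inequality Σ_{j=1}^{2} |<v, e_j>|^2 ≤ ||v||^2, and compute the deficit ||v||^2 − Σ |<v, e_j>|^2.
Σ |<v, e_j>|^2 = 3/2; ||v||^2 = 2; deficit = 1/2

Write each e_j = u_j / sqrt(<u_j, u_j>) where u_j is the displayed integer vector. Then <v, e_j> = <v, u_j> / sqrt(<u_j, u_j>), so |<v, e_j>|^2 = <v, u_j>^2 / <u_j, u_j>.
Coefficients: <v, e_1> = -1/sqrt(1), <v, e_2> = 1/sqrt(2).
Square and sum: Σ |<v, e_j>|^2 = 3/2.
Compute ||v||^2 = v·v = 2.
Deficit = 2 − 3/2 = 1/2 ≥ 0, confirming Bessel's inequality. (The deficit equals ||v − Σ <v,e_j> e_j||^2, the squared distance from v to span{e_j}.)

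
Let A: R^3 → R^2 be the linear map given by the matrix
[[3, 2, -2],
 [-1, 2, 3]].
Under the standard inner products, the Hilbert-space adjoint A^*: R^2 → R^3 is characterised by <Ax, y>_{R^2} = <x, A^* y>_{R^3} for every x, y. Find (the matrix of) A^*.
A^* = A^T =
[[3, -1],
 [2, 2],
 [-2, 3]]

For real matrices with standard dot products, the defining identity <Ax, y> = <x, A^* y> gives (Ax)^T y = x^T (A^*) y, i.e. x^T A^T y = x^T (A^*) y. Since this holds for all x, y, we must have A^* = A^T. Therefore
A^* =
[[3, -1],
 [2, 2],
 [-2, 3]].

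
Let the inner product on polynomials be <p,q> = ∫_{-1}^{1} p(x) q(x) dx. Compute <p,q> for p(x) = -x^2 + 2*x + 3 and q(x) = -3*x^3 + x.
<p,q> = -16/15

Expand the product: p(x)·q(x) = 3*x^5 - 6*x^4 - 10*x^3 + 2*x^2 + 3*x.
∫_{-1}^{1} of each monomial x^k gives [2/(k+1) if k even, 0 if k odd]. Integrating term-by-term (or equivalently evaluating the antiderivative F(x) = x^6/2 - 6*x^5/5 - 5*x^4/2 + 2*x^3/3 + 3*x^2/2 at the endpoints):
  F(1) − F(−1) = -31/30 − (1/30) = -16/15.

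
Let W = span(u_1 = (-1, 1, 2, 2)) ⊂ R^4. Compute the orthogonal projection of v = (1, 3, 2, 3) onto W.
proj_W(v) = (-6/5, 6/5, 12/5, 12/5)

Set up U = [u_1 | ... | u_1] ∈ R^(4×1). The projector onto W = col(U) is P = U (U^T U)^(-1) U^T.
Compute U^T U =
  [10],
and U^T v = (12).
Solve U^T U · c = U^T v for the coefficients: c = (6/5). The projection is proj_W(v) = U c.
Check: (v - proj_W(v)) · u_1 = 0  (should be 0).
Result: proj_W(v) = (-6/5, 6/5, 12/5, 12/5).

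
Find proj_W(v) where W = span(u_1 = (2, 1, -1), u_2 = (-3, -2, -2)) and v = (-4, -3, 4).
proj_W(v) = (-50/11, -45/22, 85/22)

Set up U = [u_1 | ... | u_2] ∈ R^(3×2). The projector onto W = col(U) is P = U (U^T U)^(-1) U^T.
Compute U^T U =
  [6, -6]
  [-6, 17],
and U^T v = (-15, 10).
Solve U^T U · c = U^T v for the coefficients: c = (-65/22, -5/11). The projection is proj_W(v) = U c.
Check: (v - proj_W(v)) · u_1 = 0  (should be 0).
Check: (v - proj_W(v)) · u_2 = 0  (should be 0).
Result: proj_W(v) = (-50/11, -45/22, 85/22).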